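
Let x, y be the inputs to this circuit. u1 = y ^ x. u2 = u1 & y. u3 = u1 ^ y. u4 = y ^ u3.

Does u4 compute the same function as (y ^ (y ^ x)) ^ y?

u1 = y ^ x
u3 = u1 ^ y = (y ^ x) ^ y
u4 = y ^ u3 = y ^ ((y ^ x) ^ y)
At x=0, y=0: circuit gives 0, formula gives 0.
At x=0, y=1: circuit gives 1, formula gives 1.
Agrees on all 4 inputs.

Yes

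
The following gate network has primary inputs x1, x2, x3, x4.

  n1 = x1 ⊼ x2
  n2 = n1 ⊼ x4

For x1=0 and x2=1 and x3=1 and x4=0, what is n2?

1

n1 = 0 ⊼ 1 = 1
n2 = 1 ⊼ 0 = 1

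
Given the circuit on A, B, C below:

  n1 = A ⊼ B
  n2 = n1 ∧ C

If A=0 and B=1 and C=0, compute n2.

n1 = 0 ⊼ 1 = 1
n2 = 1 ∧ 0 = 0

0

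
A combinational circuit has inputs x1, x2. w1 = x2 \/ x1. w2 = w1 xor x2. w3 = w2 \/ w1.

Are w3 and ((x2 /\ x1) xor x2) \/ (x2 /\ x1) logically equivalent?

w1 = x2 \/ x1
w2 = w1 xor x2 = (x2 \/ x1) xor x2
w3 = w2 \/ w1 = ((x2 \/ x1) xor x2) \/ (x2 \/ x1)
At x1=1, x2=0: circuit gives 1, formula gives 0.

No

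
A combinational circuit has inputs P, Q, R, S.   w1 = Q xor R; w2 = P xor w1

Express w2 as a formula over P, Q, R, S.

P xor (Q xor R)

w1 = Q xor R
w2 = P xor w1 = P xor (Q xor R)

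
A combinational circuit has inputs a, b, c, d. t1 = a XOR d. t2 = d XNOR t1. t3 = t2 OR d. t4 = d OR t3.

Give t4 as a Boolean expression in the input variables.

t1 = a XOR d
t2 = d XNOR t1 = d XNOR (a XOR d)
t3 = t2 OR d = (d XNOR (a XOR d)) OR d
t4 = d OR t3 = d OR ((d XNOR (a XOR d)) OR d)

d OR ((d XNOR (a XOR d)) OR d)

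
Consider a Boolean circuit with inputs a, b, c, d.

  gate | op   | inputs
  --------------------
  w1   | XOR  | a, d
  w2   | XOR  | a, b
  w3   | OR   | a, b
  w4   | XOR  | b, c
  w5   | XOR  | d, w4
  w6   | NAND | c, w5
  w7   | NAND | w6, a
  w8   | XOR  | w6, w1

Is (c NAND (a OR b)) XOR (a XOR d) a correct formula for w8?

w1 = a XOR d
w4 = b XOR c
w5 = d XOR w4 = d XOR (b XOR c)
w6 = c NAND w5 = c NAND (d XOR (b XOR c))
w8 = w6 XOR w1 = (c NAND (d XOR (b XOR c))) XOR (a XOR d)
At a=0, b=0, c=1, d=0: circuit gives 0, formula gives 1.

No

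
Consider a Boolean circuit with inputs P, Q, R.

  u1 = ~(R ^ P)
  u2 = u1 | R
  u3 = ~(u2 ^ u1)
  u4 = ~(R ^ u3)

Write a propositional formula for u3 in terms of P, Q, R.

~(((~(R ^ P)) | R) ^ (~(R ^ P)))

u1 = ~(R ^ P)
u2 = u1 | R = (~(R ^ P)) | R
u3 = ~(u2 ^ u1) = ~(((~(R ^ P)) | R) ^ (~(R ^ P)))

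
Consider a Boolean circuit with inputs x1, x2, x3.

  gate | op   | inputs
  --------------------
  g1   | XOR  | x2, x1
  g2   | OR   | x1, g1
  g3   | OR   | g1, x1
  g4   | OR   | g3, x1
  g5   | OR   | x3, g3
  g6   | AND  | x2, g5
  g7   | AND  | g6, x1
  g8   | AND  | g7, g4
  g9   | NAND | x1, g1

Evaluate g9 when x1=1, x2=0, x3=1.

g1 = 0 XOR 1 = 1
g9 = 1 NAND 1 = 0

0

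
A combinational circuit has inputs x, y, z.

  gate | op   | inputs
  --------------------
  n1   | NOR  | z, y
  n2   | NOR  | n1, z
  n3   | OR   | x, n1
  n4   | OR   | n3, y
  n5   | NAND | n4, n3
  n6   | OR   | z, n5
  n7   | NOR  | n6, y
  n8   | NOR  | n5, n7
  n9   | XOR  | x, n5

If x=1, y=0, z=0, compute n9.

1

n1 = 0 NOR 0 = 1
n3 = 1 OR 1 = 1
n4 = 1 OR 0 = 1
n5 = 1 NAND 1 = 0
n9 = 1 XOR 0 = 1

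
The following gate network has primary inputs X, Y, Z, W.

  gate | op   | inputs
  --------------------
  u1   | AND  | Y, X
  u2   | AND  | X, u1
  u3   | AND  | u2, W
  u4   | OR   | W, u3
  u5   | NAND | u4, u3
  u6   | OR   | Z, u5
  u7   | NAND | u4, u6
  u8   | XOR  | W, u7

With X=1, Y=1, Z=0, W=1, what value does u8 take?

u1 = 1 AND 1 = 1
u2 = 1 AND 1 = 1
u3 = 1 AND 1 = 1
u4 = 1 OR 1 = 1
u5 = 1 NAND 1 = 0
u6 = 0 OR 0 = 0
u7 = 1 NAND 0 = 1
u8 = 1 XOR 1 = 0

0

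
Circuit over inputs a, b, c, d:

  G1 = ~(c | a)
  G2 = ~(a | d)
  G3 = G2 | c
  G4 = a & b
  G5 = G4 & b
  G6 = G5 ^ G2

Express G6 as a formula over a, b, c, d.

((a & b) & b) ^ (~(a | d))

G2 = ~(a | d)
G4 = a & b
G5 = G4 & b = (a & b) & b
G6 = G5 ^ G2 = ((a & b) & b) ^ (~(a | d))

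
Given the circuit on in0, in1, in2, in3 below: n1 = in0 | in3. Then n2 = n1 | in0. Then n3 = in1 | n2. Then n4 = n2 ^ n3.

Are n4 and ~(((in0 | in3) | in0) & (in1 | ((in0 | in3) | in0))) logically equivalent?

n1 = in0 | in3
n2 = n1 | in0 = (in0 | in3) | in0
n3 = in1 | n2 = in1 | ((in0 | in3) | in0)
n4 = n2 ^ n3 = ((in0 | in3) | in0) ^ (in1 | ((in0 | in3) | in0))
At in0=0, in1=0, in2=0, in3=0: circuit gives 0, formula gives 1.

No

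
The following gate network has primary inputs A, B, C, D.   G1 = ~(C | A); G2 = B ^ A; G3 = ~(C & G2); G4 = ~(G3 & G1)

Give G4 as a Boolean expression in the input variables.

~((~(C & (B ^ A))) & (~(C | A)))

G1 = ~(C | A)
G2 = B ^ A
G3 = ~(C & G2) = ~(C & (B ^ A))
G4 = ~(G3 & G1) = ~((~(C & (B ^ A))) & (~(C | A)))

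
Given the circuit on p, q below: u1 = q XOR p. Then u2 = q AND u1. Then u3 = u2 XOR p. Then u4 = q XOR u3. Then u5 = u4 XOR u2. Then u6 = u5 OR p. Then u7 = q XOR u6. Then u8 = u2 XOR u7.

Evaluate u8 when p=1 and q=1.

u1 = 1 XOR 1 = 0
u2 = 1 AND 0 = 0
u3 = 0 XOR 1 = 1
u4 = 1 XOR 1 = 0
u5 = 0 XOR 0 = 0
u6 = 0 OR 1 = 1
u7 = 1 XOR 1 = 0
u8 = 0 XOR 0 = 0

0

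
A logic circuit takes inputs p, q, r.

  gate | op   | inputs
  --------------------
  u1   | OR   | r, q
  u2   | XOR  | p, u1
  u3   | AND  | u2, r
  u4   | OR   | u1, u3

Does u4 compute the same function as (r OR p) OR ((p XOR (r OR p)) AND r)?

u1 = r OR q
u2 = p XOR u1 = p XOR (r OR q)
u3 = u2 AND r = (p XOR (r OR q)) AND r
u4 = u1 OR u3 = (r OR q) OR ((p XOR (r OR q)) AND r)
At p=0, q=1, r=0: circuit gives 1, formula gives 0.

No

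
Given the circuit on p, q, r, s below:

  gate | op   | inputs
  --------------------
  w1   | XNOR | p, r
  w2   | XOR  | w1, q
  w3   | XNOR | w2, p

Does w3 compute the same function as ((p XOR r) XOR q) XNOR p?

w1 = p XNOR r
w2 = w1 XOR q = (p XNOR r) XOR q
w3 = w2 XNOR p = ((p XNOR r) XOR q) XNOR p
At p=0, q=0, r=0, s=0: circuit gives 0, formula gives 1.

No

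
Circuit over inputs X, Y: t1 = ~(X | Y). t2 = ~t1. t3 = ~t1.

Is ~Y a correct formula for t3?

No

t1 = ~(X | Y)
t3 = ~t1 = ~(~(X | Y))
At X=0, Y=0: circuit gives 0, formula gives 1.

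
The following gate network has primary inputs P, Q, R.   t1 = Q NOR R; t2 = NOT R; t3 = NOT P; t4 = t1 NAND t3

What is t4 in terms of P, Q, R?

t1 = Q NOR R
t3 = NOT P
t4 = t1 NAND t3 = (Q NOR R) NAND NOT P

(Q NOR R) NAND NOT P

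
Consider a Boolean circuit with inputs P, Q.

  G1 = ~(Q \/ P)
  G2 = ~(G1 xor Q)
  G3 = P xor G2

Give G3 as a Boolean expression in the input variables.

G1 = ~(Q \/ P)
G2 = ~(G1 xor Q) = ~((~(Q \/ P)) xor Q)
G3 = P xor G2 = P xor (~((~(Q \/ P)) xor Q))

P xor (~((~(Q \/ P)) xor Q))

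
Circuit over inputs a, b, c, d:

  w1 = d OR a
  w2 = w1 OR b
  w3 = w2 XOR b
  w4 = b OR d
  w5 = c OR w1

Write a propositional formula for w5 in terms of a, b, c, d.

w1 = d OR a
w5 = c OR w1 = c OR (d OR a)

c OR (d OR a)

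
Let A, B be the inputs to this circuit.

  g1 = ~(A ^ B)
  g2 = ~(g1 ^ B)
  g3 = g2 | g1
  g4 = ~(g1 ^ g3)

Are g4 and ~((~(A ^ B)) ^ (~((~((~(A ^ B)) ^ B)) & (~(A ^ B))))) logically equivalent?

No

g1 = ~(A ^ B)
g2 = ~(g1 ^ B) = ~((~(A ^ B)) ^ B)
g3 = g2 | g1 = (~((~(A ^ B)) ^ B)) | (~(A ^ B))
g4 = ~(g1 ^ g3) = ~((~(A ^ B)) ^ ((~((~(A ^ B)) ^ B)) | (~(A ^ B))))
At A=0, B=1: circuit gives 1, formula gives 0.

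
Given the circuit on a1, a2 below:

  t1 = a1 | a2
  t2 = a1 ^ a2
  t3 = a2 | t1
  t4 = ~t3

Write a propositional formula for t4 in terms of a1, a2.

t1 = a1 | a2
t3 = a2 | t1 = a2 | (a1 | a2)
t4 = ~t3 = ~(a2 | (a1 | a2))

~(a2 | (a1 | a2))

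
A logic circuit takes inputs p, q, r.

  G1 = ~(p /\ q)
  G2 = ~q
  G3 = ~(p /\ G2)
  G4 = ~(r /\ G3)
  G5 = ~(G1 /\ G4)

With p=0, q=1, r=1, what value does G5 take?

G1 = ~(0 /\ 1) = 1
G2 = ~1 = 0
G3 = ~(0 /\ 0) = 1
G4 = ~(1 /\ 1) = 0
G5 = ~(1 /\ 0) = 1

1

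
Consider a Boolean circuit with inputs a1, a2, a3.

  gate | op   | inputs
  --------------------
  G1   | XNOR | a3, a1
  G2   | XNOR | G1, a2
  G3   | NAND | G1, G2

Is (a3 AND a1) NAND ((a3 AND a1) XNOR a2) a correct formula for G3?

No

G1 = a3 XNOR a1
G2 = G1 XNOR a2 = (a3 XNOR a1) XNOR a2
G3 = G1 NAND G2 = (a3 XNOR a1) NAND ((a3 XNOR a1) XNOR a2)
At a1=0, a2=1, a3=0: circuit gives 0, formula gives 1.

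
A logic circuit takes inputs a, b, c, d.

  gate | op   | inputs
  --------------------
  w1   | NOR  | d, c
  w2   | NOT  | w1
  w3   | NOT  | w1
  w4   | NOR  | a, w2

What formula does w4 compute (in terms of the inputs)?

a NOR NOT (d NOR c)

w1 = d NOR c
w2 = NOT w1 = NOT (d NOR c)
w4 = a NOR w2 = a NOR NOT (d NOR c)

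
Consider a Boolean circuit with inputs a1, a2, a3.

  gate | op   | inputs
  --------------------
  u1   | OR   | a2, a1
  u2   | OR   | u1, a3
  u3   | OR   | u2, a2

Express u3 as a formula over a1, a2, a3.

u1 = a2 OR a1
u2 = u1 OR a3 = (a2 OR a1) OR a3
u3 = u2 OR a2 = ((a2 OR a1) OR a3) OR a2

((a2 OR a1) OR a3) OR a2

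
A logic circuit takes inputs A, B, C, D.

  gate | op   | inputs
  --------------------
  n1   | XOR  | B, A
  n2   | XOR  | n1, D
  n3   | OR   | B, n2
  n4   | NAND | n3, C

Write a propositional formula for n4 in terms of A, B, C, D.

(B OR ((B XOR A) XOR D)) NAND C

n1 = B XOR A
n2 = n1 XOR D = (B XOR A) XOR D
n3 = B OR n2 = B OR ((B XOR A) XOR D)
n4 = n3 NAND C = (B OR ((B XOR A) XOR D)) NAND C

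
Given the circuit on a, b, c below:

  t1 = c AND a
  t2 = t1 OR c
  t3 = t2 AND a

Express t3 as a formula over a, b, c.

((c AND a) OR c) AND a

t1 = c AND a
t2 = t1 OR c = (c AND a) OR c
t3 = t2 AND a = ((c AND a) OR c) AND a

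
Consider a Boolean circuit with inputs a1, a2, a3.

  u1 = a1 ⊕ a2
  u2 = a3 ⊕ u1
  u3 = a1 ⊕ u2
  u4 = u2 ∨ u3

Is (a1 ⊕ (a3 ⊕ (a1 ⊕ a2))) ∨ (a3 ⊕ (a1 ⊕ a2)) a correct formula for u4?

u1 = a1 ⊕ a2
u2 = a3 ⊕ u1 = a3 ⊕ (a1 ⊕ a2)
u3 = a1 ⊕ u2 = a1 ⊕ (a3 ⊕ (a1 ⊕ a2))
u4 = u2 ∨ u3 = (a3 ⊕ (a1 ⊕ a2)) ∨ (a1 ⊕ (a3 ⊕ (a1 ⊕ a2)))
At a1=0, a2=0, a3=0: circuit gives 0, formula gives 0.
At a1=0, a2=0, a3=1: circuit gives 1, formula gives 1.
Agrees on all 8 inputs.

Yes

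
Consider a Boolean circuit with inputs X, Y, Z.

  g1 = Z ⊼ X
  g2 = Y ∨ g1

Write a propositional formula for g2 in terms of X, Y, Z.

g1 = Z ⊼ X
g2 = Y ∨ g1 = Y ∨ (Z ⊼ X)

Y ∨ (Z ⊼ X)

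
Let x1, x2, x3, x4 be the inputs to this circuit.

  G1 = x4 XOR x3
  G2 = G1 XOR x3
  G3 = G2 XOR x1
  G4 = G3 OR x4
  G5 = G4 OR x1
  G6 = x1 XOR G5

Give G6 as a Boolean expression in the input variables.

x1 XOR (((((x4 XOR x3) XOR x3) XOR x1) OR x4) OR x1)

G1 = x4 XOR x3
G2 = G1 XOR x3 = (x4 XOR x3) XOR x3
G3 = G2 XOR x1 = ((x4 XOR x3) XOR x3) XOR x1
G4 = G3 OR x4 = (((x4 XOR x3) XOR x3) XOR x1) OR x4
G5 = G4 OR x1 = ((((x4 XOR x3) XOR x3) XOR x1) OR x4) OR x1
G6 = x1 XOR G5 = x1 XOR (((((x4 XOR x3) XOR x3) XOR x1) OR x4) OR x1)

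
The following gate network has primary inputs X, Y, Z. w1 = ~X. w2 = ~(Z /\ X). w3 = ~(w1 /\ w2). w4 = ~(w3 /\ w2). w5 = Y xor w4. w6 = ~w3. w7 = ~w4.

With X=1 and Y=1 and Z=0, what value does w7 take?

1

w1 = ~1 = 0
w2 = ~(0 /\ 1) = 1
w3 = ~(0 /\ 1) = 1
w4 = ~(1 /\ 1) = 0
w7 = ~0 = 1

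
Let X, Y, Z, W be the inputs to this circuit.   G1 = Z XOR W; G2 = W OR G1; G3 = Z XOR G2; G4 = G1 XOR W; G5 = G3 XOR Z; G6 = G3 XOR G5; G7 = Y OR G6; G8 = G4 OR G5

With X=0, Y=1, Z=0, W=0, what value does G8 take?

G1 = 0 XOR 0 = 0
G2 = 0 OR 0 = 0
G3 = 0 XOR 0 = 0
G4 = 0 XOR 0 = 0
G5 = 0 XOR 0 = 0
G8 = 0 OR 0 = 0

0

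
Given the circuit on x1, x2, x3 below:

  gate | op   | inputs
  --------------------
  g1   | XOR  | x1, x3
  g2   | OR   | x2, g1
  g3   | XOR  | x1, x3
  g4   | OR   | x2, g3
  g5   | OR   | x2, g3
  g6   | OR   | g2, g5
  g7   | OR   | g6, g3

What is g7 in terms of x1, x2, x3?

g1 = x1 XOR x3
g2 = x2 OR g1 = x2 OR (x1 XOR x3)
g3 = x1 XOR x3
g5 = x2 OR g3 = x2 OR (x1 XOR x3)
g6 = g2 OR g5 = (x2 OR (x1 XOR x3)) OR (x2 OR (x1 XOR x3))
g7 = g6 OR g3 = ((x2 OR (x1 XOR x3)) OR (x2 OR (x1 XOR x3))) OR (x1 XOR x3)

((x2 OR (x1 XOR x3)) OR (x2 OR (x1 XOR x3))) OR (x1 XOR x3)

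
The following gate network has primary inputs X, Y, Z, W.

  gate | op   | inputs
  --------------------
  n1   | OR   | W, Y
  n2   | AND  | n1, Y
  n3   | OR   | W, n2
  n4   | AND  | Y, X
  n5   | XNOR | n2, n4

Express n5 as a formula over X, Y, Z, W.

n1 = W OR Y
n2 = n1 AND Y = (W OR Y) AND Y
n4 = Y AND X
n5 = n2 XNOR n4 = ((W OR Y) AND Y) XNOR (Y AND X)

((W OR Y) AND Y) XNOR (Y AND X)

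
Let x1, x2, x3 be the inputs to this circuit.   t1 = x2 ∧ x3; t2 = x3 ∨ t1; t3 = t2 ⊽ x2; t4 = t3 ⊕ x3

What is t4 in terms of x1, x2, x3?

((x3 ∨ (x2 ∧ x3)) ⊽ x2) ⊕ x3

t1 = x2 ∧ x3
t2 = x3 ∨ t1 = x3 ∨ (x2 ∧ x3)
t3 = t2 ⊽ x2 = (x3 ∨ (x2 ∧ x3)) ⊽ x2
t4 = t3 ⊕ x3 = ((x3 ∨ (x2 ∧ x3)) ⊽ x2) ⊕ x3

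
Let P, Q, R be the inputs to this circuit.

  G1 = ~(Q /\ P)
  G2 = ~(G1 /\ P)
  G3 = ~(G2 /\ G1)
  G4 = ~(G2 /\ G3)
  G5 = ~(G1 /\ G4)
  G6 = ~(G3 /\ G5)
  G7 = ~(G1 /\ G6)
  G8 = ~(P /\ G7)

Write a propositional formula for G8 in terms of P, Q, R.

~(P /\ (~((~(Q /\ P)) /\ (~((~((~((~(Q /\ P)) /\ P)) /\ (~(Q /\ P)))) /\ (~((~(Q /\ P)) /\ (~((~((~(Q /\ P)) /\ P)) /\ (~((~((~(Q /\ P)) /\ P)) /\ (~(Q /\ P)))))))))))))

G1 = ~(Q /\ P)
G2 = ~(G1 /\ P) = ~((~(Q /\ P)) /\ P)
G3 = ~(G2 /\ G1) = ~((~((~(Q /\ P)) /\ P)) /\ (~(Q /\ P)))
G4 = ~(G2 /\ G3) = ~((~((~(Q /\ P)) /\ P)) /\ (~((~((~(Q /\ P)) /\ P)) /\ (~(Q /\ P)))))
G5 = ~(G1 /\ G4) = ~((~(Q /\ P)) /\ (~((~((~(Q /\ P)) /\ P)) /\ (~((~((~(Q /\ P)) /\ P)) /\ (~(Q /\ P)))))))
G6 = ~(G3 /\ G5) = ~((~((~((~(Q /\ P)) /\ P)) /\ (~(Q /\ P)))) /\ (~((~(Q /\ P)) /\ (~((~((~(Q /\ P)) /\ P)) /\ (~((~((~(Q /\ P)) /\ P)) /\ (~(Q /\ P)))))))))
G7 = ~(G1 /\ G6) = ~((~(Q /\ P)) /\ (~((~((~((~(Q /\ P)) /\ P)) /\ (~(Q /\ P)))) /\ (~((~(Q /\ P)) /\ (~((~((~(Q /\ P)) /\ P)) /\ (~((~((~(Q /\ P)) /\ P)) /\ (~(Q /\ P)))))))))))
G8 = ~(P /\ G7) = ~(P /\ (~((~(Q /\ P)) /\ (~((~((~((~(Q /\ P)) /\ P)) /\ (~(Q /\ P)))) /\ (~((~(Q /\ P)) /\ (~((~((~(Q /\ P)) /\ P)) /\ (~((~((~(Q /\ P)) /\ P)) /\ (~(Q /\ P)))))))))))))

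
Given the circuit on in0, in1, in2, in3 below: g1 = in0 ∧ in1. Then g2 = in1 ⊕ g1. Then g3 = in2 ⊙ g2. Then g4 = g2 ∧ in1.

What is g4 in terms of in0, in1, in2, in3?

g1 = in0 ∧ in1
g2 = in1 ⊕ g1 = in1 ⊕ (in0 ∧ in1)
g4 = g2 ∧ in1 = (in1 ⊕ (in0 ∧ in1)) ∧ in1

(in1 ⊕ (in0 ∧ in1)) ∧ in1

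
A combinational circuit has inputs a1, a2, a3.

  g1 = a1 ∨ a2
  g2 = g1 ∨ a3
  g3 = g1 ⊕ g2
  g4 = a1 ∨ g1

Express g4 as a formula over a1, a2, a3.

a1 ∨ (a1 ∨ a2)

g1 = a1 ∨ a2
g4 = a1 ∨ g1 = a1 ∨ (a1 ∨ a2)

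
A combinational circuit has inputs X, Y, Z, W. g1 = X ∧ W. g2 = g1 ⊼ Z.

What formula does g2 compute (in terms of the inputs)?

(X ∧ W) ⊼ Z

g1 = X ∧ W
g2 = g1 ⊼ Z = (X ∧ W) ⊼ Z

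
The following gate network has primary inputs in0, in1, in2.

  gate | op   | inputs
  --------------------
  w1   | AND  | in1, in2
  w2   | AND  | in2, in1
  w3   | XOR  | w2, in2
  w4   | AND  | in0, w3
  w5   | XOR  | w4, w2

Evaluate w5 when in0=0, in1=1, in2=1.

1

w2 = 1 AND 1 = 1
w3 = 1 XOR 1 = 0
w4 = 0 AND 0 = 0
w5 = 0 XOR 1 = 1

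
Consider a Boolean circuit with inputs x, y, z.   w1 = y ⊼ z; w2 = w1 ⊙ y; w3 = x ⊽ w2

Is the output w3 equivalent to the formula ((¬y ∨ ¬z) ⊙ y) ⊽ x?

Yes

w1 = y ⊼ z
w2 = w1 ⊙ y = (y ⊼ z) ⊙ y
w3 = x ⊽ w2 = x ⊽ ((y ⊼ z) ⊙ y)
At x=0, y=1, z=0: circuit gives 0, formula gives 0.
At x=0, y=0, z=0: circuit gives 1, formula gives 1.
Agrees on all 8 inputs.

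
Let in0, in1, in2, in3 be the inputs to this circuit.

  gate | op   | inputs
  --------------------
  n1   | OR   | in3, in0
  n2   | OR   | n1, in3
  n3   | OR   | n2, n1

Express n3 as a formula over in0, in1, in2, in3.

((in3 OR in0) OR in3) OR (in3 OR in0)

n1 = in3 OR in0
n2 = n1 OR in3 = (in3 OR in0) OR in3
n3 = n2 OR n1 = ((in3 OR in0) OR in3) OR (in3 OR in0)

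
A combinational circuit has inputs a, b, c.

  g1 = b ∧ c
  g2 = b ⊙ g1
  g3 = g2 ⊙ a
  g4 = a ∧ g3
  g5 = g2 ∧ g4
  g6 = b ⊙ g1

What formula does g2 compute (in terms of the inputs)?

g1 = b ∧ c
g2 = b ⊙ g1 = b ⊙ (b ∧ c)

b ⊙ (b ∧ c)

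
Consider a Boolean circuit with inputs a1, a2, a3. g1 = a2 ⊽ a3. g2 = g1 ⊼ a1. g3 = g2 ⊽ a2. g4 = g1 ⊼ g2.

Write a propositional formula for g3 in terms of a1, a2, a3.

g1 = a2 ⊽ a3
g2 = g1 ⊼ a1 = (a2 ⊽ a3) ⊼ a1
g3 = g2 ⊽ a2 = ((a2 ⊽ a3) ⊼ a1) ⊽ a2

((a2 ⊽ a3) ⊼ a1) ⊽ a2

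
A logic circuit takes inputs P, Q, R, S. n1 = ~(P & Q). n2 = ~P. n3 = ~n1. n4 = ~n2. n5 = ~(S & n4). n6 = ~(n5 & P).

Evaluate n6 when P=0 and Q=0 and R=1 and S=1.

n2 = ~0 = 1
n4 = ~1 = 0
n5 = ~(1 & 0) = 1
n6 = ~(1 & 0) = 1

1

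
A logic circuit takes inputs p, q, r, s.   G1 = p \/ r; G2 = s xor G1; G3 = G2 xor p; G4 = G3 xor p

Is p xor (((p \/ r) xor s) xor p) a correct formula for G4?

Yes

G1 = p \/ r
G2 = s xor G1 = s xor (p \/ r)
G3 = G2 xor p = (s xor (p \/ r)) xor p
G4 = G3 xor p = ((s xor (p \/ r)) xor p) xor p
At p=0, q=0, r=0, s=0: circuit gives 0, formula gives 0.
At p=0, q=0, r=0, s=1: circuit gives 1, formula gives 1.
Agrees on all 16 inputs.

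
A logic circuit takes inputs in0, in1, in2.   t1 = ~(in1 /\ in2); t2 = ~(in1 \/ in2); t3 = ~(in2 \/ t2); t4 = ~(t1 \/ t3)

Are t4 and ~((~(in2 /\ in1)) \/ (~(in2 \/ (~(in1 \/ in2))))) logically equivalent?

t1 = ~(in1 /\ in2)
t2 = ~(in1 \/ in2)
t3 = ~(in2 \/ t2) = ~(in2 \/ (~(in1 \/ in2)))
t4 = ~(t1 \/ t3) = ~((~(in1 /\ in2)) \/ (~(in2 \/ (~(in1 \/ in2)))))
At in0=0, in1=0, in2=0: circuit gives 0, formula gives 0.
At in0=0, in1=1, in2=1: circuit gives 1, formula gives 1.
Agrees on all 8 inputs.

Yes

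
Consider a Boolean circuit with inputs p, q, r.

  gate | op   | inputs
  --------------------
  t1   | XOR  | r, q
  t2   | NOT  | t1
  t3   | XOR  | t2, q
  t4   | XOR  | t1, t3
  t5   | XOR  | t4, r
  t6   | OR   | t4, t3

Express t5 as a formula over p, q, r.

((r XOR q) XOR (NOT (r XOR q) XOR q)) XOR r

t1 = r XOR q
t2 = NOT t1 = NOT (r XOR q)
t3 = t2 XOR q = NOT (r XOR q) XOR q
t4 = t1 XOR t3 = (r XOR q) XOR (NOT (r XOR q) XOR q)
t5 = t4 XOR r = ((r XOR q) XOR (NOT (r XOR q) XOR q)) XOR r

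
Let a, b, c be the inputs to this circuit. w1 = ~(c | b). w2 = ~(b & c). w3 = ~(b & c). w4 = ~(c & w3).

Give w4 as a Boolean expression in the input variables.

~(c & (~(b & c)))

w3 = ~(b & c)
w4 = ~(c & w3) = ~(c & (~(b & c)))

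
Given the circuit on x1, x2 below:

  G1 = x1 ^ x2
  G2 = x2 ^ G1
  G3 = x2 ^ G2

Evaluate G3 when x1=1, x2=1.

0

G1 = 1 ^ 1 = 0
G2 = 1 ^ 0 = 1
G3 = 1 ^ 1 = 0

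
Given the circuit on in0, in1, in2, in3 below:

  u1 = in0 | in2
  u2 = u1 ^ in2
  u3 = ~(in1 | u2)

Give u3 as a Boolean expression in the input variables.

u1 = in0 | in2
u2 = u1 ^ in2 = (in0 | in2) ^ in2
u3 = ~(in1 | u2) = ~(in1 | ((in0 | in2) ^ in2))

~(in1 | ((in0 | in2) ^ in2))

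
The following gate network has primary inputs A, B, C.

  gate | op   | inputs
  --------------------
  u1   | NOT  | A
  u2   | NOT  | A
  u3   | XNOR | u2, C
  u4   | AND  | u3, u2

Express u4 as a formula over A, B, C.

u2 = NOT A
u3 = u2 XNOR C = NOT A XNOR C
u4 = u3 AND u2 = (NOT A XNOR C) AND NOT A

(NOT A XNOR C) AND NOT A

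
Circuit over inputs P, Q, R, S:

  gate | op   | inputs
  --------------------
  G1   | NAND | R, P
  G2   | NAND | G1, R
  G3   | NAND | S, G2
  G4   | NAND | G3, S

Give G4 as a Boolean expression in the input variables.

(S NAND ((R NAND P) NAND R)) NAND S

G1 = R NAND P
G2 = G1 NAND R = (R NAND P) NAND R
G3 = S NAND G2 = S NAND ((R NAND P) NAND R)
G4 = G3 NAND S = (S NAND ((R NAND P) NAND R)) NAND S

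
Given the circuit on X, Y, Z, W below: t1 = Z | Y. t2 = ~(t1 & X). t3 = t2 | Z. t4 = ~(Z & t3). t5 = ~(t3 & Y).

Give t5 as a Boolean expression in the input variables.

t1 = Z | Y
t2 = ~(t1 & X) = ~((Z | Y) & X)
t3 = t2 | Z = (~((Z | Y) & X)) | Z
t5 = ~(t3 & Y) = ~(((~((Z | Y) & X)) | Z) & Y)

~(((~((Z | Y) & X)) | Z) & Y)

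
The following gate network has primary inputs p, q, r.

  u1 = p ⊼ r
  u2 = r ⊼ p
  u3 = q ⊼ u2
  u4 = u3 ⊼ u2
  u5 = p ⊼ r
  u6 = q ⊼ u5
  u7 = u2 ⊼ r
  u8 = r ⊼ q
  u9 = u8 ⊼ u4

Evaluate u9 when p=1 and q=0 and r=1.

u2 = 1 ⊼ 1 = 0
u3 = 0 ⊼ 0 = 1
u4 = 1 ⊼ 0 = 1
u8 = 1 ⊼ 0 = 1
u9 = 1 ⊼ 1 = 0

0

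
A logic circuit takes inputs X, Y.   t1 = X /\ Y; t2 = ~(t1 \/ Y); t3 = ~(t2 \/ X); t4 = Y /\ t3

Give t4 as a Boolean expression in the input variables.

Y /\ (~((~((X /\ Y) \/ Y)) \/ X))

t1 = X /\ Y
t2 = ~(t1 \/ Y) = ~((X /\ Y) \/ Y)
t3 = ~(t2 \/ X) = ~((~((X /\ Y) \/ Y)) \/ X)
t4 = Y /\ t3 = Y /\ (~((~((X /\ Y) \/ Y)) \/ X))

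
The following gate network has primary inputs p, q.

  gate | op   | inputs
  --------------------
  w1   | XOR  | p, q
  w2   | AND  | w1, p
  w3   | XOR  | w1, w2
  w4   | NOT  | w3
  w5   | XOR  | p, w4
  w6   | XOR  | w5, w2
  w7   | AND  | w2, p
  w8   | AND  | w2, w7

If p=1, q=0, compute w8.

w1 = 1 XOR 0 = 1
w2 = 1 AND 1 = 1
w7 = 1 AND 1 = 1
w8 = 1 AND 1 = 1

1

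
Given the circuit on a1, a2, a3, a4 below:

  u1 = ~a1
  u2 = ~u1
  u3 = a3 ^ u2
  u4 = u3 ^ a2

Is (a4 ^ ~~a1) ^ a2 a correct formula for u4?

No

u1 = ~a1
u2 = ~u1 = ~~a1
u3 = a3 ^ u2 = a3 ^ ~~a1
u4 = u3 ^ a2 = (a3 ^ ~~a1) ^ a2
At a1=0, a2=0, a3=0, a4=1: circuit gives 0, formula gives 1.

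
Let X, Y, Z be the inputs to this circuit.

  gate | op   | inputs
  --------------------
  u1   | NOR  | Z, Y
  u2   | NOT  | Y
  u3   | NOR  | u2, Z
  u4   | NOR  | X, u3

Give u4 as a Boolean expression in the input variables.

X NOR (NOT Y NOR Z)

u2 = NOT Y
u3 = u2 NOR Z = NOT Y NOR Z
u4 = X NOR u3 = X NOR (NOT Y NOR Z)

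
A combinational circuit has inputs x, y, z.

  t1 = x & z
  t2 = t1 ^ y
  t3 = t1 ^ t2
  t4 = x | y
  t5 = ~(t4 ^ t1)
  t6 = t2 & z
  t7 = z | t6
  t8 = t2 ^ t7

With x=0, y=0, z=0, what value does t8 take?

t1 = 0 & 0 = 0
t2 = 0 ^ 0 = 0
t6 = 0 & 0 = 0
t7 = 0 | 0 = 0
t8 = 0 ^ 0 = 0

0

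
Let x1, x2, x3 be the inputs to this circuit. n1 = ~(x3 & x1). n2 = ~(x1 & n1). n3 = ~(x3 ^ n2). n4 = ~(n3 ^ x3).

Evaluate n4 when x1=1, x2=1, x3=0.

0

n1 = ~(0 & 1) = 1
n2 = ~(1 & 1) = 0
n3 = ~(0 ^ 0) = 1
n4 = ~(1 ^ 0) = 0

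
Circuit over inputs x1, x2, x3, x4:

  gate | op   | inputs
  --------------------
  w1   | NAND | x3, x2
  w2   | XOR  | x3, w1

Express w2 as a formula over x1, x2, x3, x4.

w1 = x3 NAND x2
w2 = x3 XOR w1 = x3 XOR (x3 NAND x2)

x3 XOR (x3 NAND x2)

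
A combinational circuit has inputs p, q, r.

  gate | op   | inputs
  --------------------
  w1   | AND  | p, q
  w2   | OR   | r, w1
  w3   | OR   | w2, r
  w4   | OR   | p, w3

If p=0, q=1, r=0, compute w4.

0

w1 = 0 AND 1 = 0
w2 = 0 OR 0 = 0
w3 = 0 OR 0 = 0
w4 = 0 OR 0 = 0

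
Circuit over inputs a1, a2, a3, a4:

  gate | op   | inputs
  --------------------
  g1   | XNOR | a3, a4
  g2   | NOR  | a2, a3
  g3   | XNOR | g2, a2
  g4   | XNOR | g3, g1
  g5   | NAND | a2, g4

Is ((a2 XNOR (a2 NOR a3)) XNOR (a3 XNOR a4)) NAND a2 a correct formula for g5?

Yes

g1 = a3 XNOR a4
g2 = a2 NOR a3
g3 = g2 XNOR a2 = (a2 NOR a3) XNOR a2
g4 = g3 XNOR g1 = ((a2 NOR a3) XNOR a2) XNOR (a3 XNOR a4)
g5 = a2 NAND g4 = a2 NAND (((a2 NOR a3) XNOR a2) XNOR (a3 XNOR a4))
At a1=0, a2=1, a3=0, a4=1: circuit gives 0, formula gives 0.
At a1=0, a2=0, a3=0, a4=0: circuit gives 1, formula gives 1.
Agrees on all 16 inputs.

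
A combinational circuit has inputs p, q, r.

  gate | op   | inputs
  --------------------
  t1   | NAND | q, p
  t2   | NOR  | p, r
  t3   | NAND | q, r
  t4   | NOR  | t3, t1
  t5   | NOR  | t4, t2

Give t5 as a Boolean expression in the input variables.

t1 = q NAND p
t2 = p NOR r
t3 = q NAND r
t4 = t3 NOR t1 = (q NAND r) NOR (q NAND p)
t5 = t4 NOR t2 = ((q NAND r) NOR (q NAND p)) NOR (p NOR r)

((q NAND r) NOR (q NAND p)) NOR (p NOR r)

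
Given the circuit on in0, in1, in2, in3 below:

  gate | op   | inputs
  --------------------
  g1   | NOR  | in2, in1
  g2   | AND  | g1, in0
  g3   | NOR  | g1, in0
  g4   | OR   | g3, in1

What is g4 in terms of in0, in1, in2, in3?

g1 = in2 NOR in1
g3 = g1 NOR in0 = (in2 NOR in1) NOR in0
g4 = g3 OR in1 = ((in2 NOR in1) NOR in0) OR in1

((in2 NOR in1) NOR in0) OR in1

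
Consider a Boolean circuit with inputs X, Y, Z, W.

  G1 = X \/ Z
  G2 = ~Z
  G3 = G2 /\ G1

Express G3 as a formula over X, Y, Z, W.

~Z /\ (X \/ Z)

G1 = X \/ Z
G2 = ~Z
G3 = G2 /\ G1 = ~Z /\ (X \/ Z)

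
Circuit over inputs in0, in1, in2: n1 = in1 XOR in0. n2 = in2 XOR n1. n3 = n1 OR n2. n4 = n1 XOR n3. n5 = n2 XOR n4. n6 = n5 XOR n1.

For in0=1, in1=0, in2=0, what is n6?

0

n1 = 0 XOR 1 = 1
n2 = 0 XOR 1 = 1
n3 = 1 OR 1 = 1
n4 = 1 XOR 1 = 0
n5 = 1 XOR 0 = 1
n6 = 1 XOR 1 = 0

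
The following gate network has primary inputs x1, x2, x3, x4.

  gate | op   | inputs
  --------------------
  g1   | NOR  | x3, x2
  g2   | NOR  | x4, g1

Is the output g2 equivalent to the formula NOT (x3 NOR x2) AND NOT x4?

Yes

g1 = x3 NOR x2
g2 = x4 NOR g1 = x4 NOR (x3 NOR x2)
At x1=0, x2=0, x3=0, x4=0: circuit gives 0, formula gives 0.
At x1=0, x2=0, x3=1, x4=0: circuit gives 1, formula gives 1.
Agrees on all 16 inputs.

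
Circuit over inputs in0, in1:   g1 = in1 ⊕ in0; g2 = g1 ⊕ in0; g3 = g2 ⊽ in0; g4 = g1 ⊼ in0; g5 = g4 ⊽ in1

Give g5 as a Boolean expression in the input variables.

g1 = in1 ⊕ in0
g4 = g1 ⊼ in0 = (in1 ⊕ in0) ⊼ in0
g5 = g4 ⊽ in1 = ((in1 ⊕ in0) ⊼ in0) ⊽ in1

((in1 ⊕ in0) ⊼ in0) ⊽ in1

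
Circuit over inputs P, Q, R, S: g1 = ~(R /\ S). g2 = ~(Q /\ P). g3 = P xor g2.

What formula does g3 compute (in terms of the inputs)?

P xor (~(Q /\ P))

g2 = ~(Q /\ P)
g3 = P xor g2 = P xor (~(Q /\ P))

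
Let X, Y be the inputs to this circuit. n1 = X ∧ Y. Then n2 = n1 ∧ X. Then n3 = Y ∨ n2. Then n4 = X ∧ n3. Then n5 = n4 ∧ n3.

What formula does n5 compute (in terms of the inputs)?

(X ∧ (Y ∨ ((X ∧ Y) ∧ X))) ∧ (Y ∨ ((X ∧ Y) ∧ X))

n1 = X ∧ Y
n2 = n1 ∧ X = (X ∧ Y) ∧ X
n3 = Y ∨ n2 = Y ∨ ((X ∧ Y) ∧ X)
n4 = X ∧ n3 = X ∧ (Y ∨ ((X ∧ Y) ∧ X))
n5 = n4 ∧ n3 = (X ∧ (Y ∨ ((X ∧ Y) ∧ X))) ∧ (Y ∨ ((X ∧ Y) ∧ X))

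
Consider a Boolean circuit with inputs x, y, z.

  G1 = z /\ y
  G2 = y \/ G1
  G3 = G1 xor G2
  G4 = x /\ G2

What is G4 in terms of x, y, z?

G1 = z /\ y
G2 = y \/ G1 = y \/ (z /\ y)
G4 = x /\ G2 = x /\ (y \/ (z /\ y))

x /\ (y \/ (z /\ y))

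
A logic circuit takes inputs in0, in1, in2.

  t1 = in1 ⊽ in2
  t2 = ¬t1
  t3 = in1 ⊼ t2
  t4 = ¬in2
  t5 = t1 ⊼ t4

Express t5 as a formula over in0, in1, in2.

t1 = in1 ⊽ in2
t4 = ¬in2
t5 = t1 ⊼ t4 = (in1 ⊽ in2) ⊼ ¬in2

(in1 ⊽ in2) ⊼ ¬in2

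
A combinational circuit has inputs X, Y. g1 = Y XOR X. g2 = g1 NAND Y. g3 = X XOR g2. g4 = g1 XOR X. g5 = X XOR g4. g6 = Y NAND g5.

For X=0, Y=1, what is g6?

0

g1 = 1 XOR 0 = 1
g4 = 1 XOR 0 = 1
g5 = 0 XOR 1 = 1
g6 = 1 NAND 1 = 0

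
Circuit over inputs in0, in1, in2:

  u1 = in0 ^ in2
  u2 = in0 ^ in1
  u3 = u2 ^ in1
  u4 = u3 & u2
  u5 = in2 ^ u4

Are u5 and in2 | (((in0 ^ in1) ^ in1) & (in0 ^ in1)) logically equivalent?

No

u2 = in0 ^ in1
u3 = u2 ^ in1 = (in0 ^ in1) ^ in1
u4 = u3 & u2 = ((in0 ^ in1) ^ in1) & (in0 ^ in1)
u5 = in2 ^ u4 = in2 ^ (((in0 ^ in1) ^ in1) & (in0 ^ in1))
At in0=1, in1=0, in2=1: circuit gives 0, formula gives 1.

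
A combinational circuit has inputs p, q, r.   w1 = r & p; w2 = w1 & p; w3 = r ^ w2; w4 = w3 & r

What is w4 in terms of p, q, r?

w1 = r & p
w2 = w1 & p = (r & p) & p
w3 = r ^ w2 = r ^ ((r & p) & p)
w4 = w3 & r = (r ^ ((r & p) & p)) & r

(r ^ ((r & p) & p)) & r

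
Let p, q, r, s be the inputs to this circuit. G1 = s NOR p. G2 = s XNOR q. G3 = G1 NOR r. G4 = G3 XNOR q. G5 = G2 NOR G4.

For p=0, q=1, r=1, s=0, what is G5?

G1 = 0 NOR 0 = 1
G2 = 0 XNOR 1 = 0
G3 = 1 NOR 1 = 0
G4 = 0 XNOR 1 = 0
G5 = 0 NOR 0 = 1

1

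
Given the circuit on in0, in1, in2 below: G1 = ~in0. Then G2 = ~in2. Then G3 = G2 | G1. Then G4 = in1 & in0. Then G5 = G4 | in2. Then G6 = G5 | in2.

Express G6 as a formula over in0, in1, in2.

G4 = in1 & in0
G5 = G4 | in2 = (in1 & in0) | in2
G6 = G5 | in2 = ((in1 & in0) | in2) | in2

((in1 & in0) | in2) | in2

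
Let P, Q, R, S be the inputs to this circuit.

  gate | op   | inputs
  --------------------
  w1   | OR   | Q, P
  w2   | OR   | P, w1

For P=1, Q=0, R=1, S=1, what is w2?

1

w1 = 0 OR 1 = 1
w2 = 1 OR 1 = 1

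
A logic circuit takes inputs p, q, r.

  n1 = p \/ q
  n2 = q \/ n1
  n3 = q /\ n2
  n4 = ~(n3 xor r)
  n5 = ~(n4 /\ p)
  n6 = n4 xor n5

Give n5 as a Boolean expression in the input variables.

n1 = p \/ q
n2 = q \/ n1 = q \/ (p \/ q)
n3 = q /\ n2 = q /\ (q \/ (p \/ q))
n4 = ~(n3 xor r) = ~((q /\ (q \/ (p \/ q))) xor r)
n5 = ~(n4 /\ p) = ~((~((q /\ (q \/ (p \/ q))) xor r)) /\ p)

~((~((q /\ (q \/ (p \/ q))) xor r)) /\ p)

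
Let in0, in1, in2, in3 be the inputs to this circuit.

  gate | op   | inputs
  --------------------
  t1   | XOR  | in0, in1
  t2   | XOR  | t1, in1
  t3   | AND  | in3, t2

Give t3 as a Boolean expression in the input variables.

in3 AND ((in0 XOR in1) XOR in1)

t1 = in0 XOR in1
t2 = t1 XOR in1 = (in0 XOR in1) XOR in1
t3 = in3 AND t2 = in3 AND ((in0 XOR in1) XOR in1)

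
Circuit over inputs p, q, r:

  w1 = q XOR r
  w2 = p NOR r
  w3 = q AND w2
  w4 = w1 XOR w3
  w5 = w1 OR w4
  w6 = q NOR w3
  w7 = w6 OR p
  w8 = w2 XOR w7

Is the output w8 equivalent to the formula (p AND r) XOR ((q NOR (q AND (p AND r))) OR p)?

w2 = p NOR r
w3 = q AND w2 = q AND (p NOR r)
w6 = q NOR w3 = q NOR (q AND (p NOR r))
w7 = w6 OR p = (q NOR (q AND (p NOR r))) OR p
w8 = w2 XOR w7 = (p NOR r) XOR ((q NOR (q AND (p NOR r))) OR p)
At p=0, q=0, r=0: circuit gives 0, formula gives 1.

No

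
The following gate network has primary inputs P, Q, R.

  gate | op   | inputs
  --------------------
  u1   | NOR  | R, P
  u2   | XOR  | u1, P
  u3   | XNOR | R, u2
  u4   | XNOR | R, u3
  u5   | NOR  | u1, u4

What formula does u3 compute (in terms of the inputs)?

u1 = R NOR P
u2 = u1 XOR P = (R NOR P) XOR P
u3 = R XNOR u2 = R XNOR ((R NOR P) XOR P)

R XNOR ((R NOR P) XOR P)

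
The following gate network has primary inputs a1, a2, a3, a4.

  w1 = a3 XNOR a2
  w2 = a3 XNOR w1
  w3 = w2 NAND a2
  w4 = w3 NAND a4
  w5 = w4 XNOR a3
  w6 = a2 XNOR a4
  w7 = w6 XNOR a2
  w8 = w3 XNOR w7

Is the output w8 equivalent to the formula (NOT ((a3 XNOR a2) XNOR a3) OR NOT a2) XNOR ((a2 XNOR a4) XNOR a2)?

w1 = a3 XNOR a2
w2 = a3 XNOR w1 = a3 XNOR (a3 XNOR a2)
w3 = w2 NAND a2 = (a3 XNOR (a3 XNOR a2)) NAND a2
w6 = a2 XNOR a4
w7 = w6 XNOR a2 = (a2 XNOR a4) XNOR a2
w8 = w3 XNOR w7 = ((a3 XNOR (a3 XNOR a2)) NAND a2) XNOR ((a2 XNOR a4) XNOR a2)
At a1=0, a2=0, a3=0, a4=0: circuit gives 0, formula gives 0.
At a1=0, a2=0, a3=0, a4=1: circuit gives 1, formula gives 1.
Agrees on all 16 inputs.

Yes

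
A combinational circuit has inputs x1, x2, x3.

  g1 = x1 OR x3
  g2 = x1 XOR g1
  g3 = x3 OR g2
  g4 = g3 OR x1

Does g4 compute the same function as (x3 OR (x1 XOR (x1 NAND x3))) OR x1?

No

g1 = x1 OR x3
g2 = x1 XOR g1 = x1 XOR (x1 OR x3)
g3 = x3 OR g2 = x3 OR (x1 XOR (x1 OR x3))
g4 = g3 OR x1 = (x3 OR (x1 XOR (x1 OR x3))) OR x1
At x1=0, x2=0, x3=0: circuit gives 0, formula gives 1.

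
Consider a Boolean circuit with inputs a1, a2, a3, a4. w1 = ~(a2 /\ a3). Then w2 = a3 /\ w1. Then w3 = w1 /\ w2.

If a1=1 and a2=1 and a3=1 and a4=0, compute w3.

w1 = ~(1 /\ 1) = 0
w2 = 1 /\ 0 = 0
w3 = 0 /\ 0 = 0

0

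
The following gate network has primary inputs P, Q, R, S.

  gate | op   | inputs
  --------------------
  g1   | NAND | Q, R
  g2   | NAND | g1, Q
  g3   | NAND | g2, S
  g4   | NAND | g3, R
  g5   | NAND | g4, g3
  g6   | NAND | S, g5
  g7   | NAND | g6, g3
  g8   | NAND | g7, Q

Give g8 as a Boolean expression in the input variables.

((S NAND (((((Q NAND R) NAND Q) NAND S) NAND R) NAND (((Q NAND R) NAND Q) NAND S))) NAND (((Q NAND R) NAND Q) NAND S)) NAND Q

g1 = Q NAND R
g2 = g1 NAND Q = (Q NAND R) NAND Q
g3 = g2 NAND S = ((Q NAND R) NAND Q) NAND S
g4 = g3 NAND R = (((Q NAND R) NAND Q) NAND S) NAND R
g5 = g4 NAND g3 = ((((Q NAND R) NAND Q) NAND S) NAND R) NAND (((Q NAND R) NAND Q) NAND S)
g6 = S NAND g5 = S NAND (((((Q NAND R) NAND Q) NAND S) NAND R) NAND (((Q NAND R) NAND Q) NAND S))
g7 = g6 NAND g3 = (S NAND (((((Q NAND R) NAND Q) NAND S) NAND R) NAND (((Q NAND R) NAND Q) NAND S))) NAND (((Q NAND R) NAND Q) NAND S)
g8 = g7 NAND Q = ((S NAND (((((Q NAND R) NAND Q) NAND S) NAND R) NAND (((Q NAND R) NAND Q) NAND S))) NAND (((Q NAND R) NAND Q) NAND S)) NAND Q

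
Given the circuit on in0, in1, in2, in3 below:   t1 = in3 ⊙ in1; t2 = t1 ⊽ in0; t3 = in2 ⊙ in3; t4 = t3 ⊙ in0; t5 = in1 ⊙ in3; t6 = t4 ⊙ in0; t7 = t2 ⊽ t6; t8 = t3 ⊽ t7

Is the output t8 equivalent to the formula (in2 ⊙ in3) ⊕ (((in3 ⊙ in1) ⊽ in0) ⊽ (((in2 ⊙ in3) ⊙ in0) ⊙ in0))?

No

t1 = in3 ⊙ in1
t2 = t1 ⊽ in0 = (in3 ⊙ in1) ⊽ in0
t3 = in2 ⊙ in3
t4 = t3 ⊙ in0 = (in2 ⊙ in3) ⊙ in0
t6 = t4 ⊙ in0 = ((in2 ⊙ in3) ⊙ in0) ⊙ in0
t7 = t2 ⊽ t6 = ((in3 ⊙ in1) ⊽ in0) ⊽ (((in2 ⊙ in3) ⊙ in0) ⊙ in0)
t8 = t3 ⊽ t7 = (in2 ⊙ in3) ⊽ (((in3 ⊙ in1) ⊽ in0) ⊽ (((in2 ⊙ in3) ⊙ in0) ⊙ in0))
At in0=0, in1=0, in2=0, in3=0: circuit gives 0, formula gives 1.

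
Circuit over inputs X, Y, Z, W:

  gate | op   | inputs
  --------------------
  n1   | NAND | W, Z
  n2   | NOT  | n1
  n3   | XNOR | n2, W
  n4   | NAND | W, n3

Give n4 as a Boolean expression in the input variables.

W NAND (NOT (W NAND Z) XNOR W)

n1 = W NAND Z
n2 = NOT n1 = NOT (W NAND Z)
n3 = n2 XNOR W = NOT (W NAND Z) XNOR W
n4 = W NAND n3 = W NAND (NOT (W NAND Z) XNOR W)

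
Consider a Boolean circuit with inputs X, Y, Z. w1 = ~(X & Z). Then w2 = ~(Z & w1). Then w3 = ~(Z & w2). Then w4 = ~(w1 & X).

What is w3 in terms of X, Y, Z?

~(Z & (~(Z & (~(X & Z)))))

w1 = ~(X & Z)
w2 = ~(Z & w1) = ~(Z & (~(X & Z)))
w3 = ~(Z & w2) = ~(Z & (~(Z & (~(X & Z)))))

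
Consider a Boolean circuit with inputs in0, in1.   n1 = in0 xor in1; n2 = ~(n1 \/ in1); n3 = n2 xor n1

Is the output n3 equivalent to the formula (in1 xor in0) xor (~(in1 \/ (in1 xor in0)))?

Yes

n1 = in0 xor in1
n2 = ~(n1 \/ in1) = ~((in0 xor in1) \/ in1)
n3 = n2 xor n1 = (~((in0 xor in1) \/ in1)) xor (in0 xor in1)
At in0=1, in1=1: circuit gives 0, formula gives 0.
At in0=0, in1=0: circuit gives 1, formula gives 1.
Agrees on all 4 inputs.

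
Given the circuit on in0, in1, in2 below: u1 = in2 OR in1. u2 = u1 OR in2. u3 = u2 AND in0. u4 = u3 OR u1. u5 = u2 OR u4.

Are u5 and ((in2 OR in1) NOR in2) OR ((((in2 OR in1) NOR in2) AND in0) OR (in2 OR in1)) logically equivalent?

u1 = in2 OR in1
u2 = u1 OR in2 = (in2 OR in1) OR in2
u3 = u2 AND in0 = ((in2 OR in1) OR in2) AND in0
u4 = u3 OR u1 = (((in2 OR in1) OR in2) AND in0) OR (in2 OR in1)
u5 = u2 OR u4 = ((in2 OR in1) OR in2) OR ((((in2 OR in1) OR in2) AND in0) OR (in2 OR in1))
At in0=0, in1=0, in2=0: circuit gives 0, formula gives 1.

No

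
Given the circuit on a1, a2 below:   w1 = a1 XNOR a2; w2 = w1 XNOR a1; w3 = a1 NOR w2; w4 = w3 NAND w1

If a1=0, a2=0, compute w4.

0

w1 = 0 XNOR 0 = 1
w2 = 1 XNOR 0 = 0
w3 = 0 NOR 0 = 1
w4 = 1 NAND 1 = 0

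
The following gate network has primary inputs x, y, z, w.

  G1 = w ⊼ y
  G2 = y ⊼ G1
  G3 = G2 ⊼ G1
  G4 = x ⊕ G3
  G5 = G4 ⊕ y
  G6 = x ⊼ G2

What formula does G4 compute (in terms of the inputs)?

x ⊕ ((y ⊼ (w ⊼ y)) ⊼ (w ⊼ y))

G1 = w ⊼ y
G2 = y ⊼ G1 = y ⊼ (w ⊼ y)
G3 = G2 ⊼ G1 = (y ⊼ (w ⊼ y)) ⊼ (w ⊼ y)
G4 = x ⊕ G3 = x ⊕ ((y ⊼ (w ⊼ y)) ⊼ (w ⊼ y))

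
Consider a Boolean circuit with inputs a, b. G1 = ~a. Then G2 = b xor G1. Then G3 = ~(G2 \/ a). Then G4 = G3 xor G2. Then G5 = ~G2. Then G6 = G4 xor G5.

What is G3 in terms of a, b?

~((b xor ~a) \/ a)

G1 = ~a
G2 = b xor G1 = b xor ~a
G3 = ~(G2 \/ a) = ~((b xor ~a) \/ a)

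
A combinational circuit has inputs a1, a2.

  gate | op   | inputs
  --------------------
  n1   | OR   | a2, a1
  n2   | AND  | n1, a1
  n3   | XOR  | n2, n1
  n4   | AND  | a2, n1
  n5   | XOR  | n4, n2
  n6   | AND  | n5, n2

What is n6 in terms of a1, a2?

n1 = a2 OR a1
n2 = n1 AND a1 = (a2 OR a1) AND a1
n4 = a2 AND n1 = a2 AND (a2 OR a1)
n5 = n4 XOR n2 = (a2 AND (a2 OR a1)) XOR ((a2 OR a1) AND a1)
n6 = n5 AND n2 = ((a2 AND (a2 OR a1)) XOR ((a2 OR a1) AND a1)) AND ((a2 OR a1) AND a1)

((a2 AND (a2 OR a1)) XOR ((a2 OR a1) AND a1)) AND ((a2 OR a1) AND a1)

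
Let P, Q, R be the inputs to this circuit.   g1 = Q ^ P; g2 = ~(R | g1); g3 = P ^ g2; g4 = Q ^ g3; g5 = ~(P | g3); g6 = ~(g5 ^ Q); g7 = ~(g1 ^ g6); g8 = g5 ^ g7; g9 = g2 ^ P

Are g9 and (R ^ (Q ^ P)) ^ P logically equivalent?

No

g1 = Q ^ P
g2 = ~(R | g1) = ~(R | (Q ^ P))
g9 = g2 ^ P = (~(R | (Q ^ P))) ^ P
At P=0, Q=0, R=0: circuit gives 1, formula gives 0.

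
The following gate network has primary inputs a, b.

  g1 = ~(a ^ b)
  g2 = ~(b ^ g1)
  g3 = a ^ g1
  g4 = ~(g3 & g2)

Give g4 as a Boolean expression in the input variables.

g1 = ~(a ^ b)
g2 = ~(b ^ g1) = ~(b ^ (~(a ^ b)))
g3 = a ^ g1 = a ^ (~(a ^ b))
g4 = ~(g3 & g2) = ~((a ^ (~(a ^ b))) & (~(b ^ (~(a ^ b)))))

~((a ^ (~(a ^ b))) & (~(b ^ (~(a ^ b)))))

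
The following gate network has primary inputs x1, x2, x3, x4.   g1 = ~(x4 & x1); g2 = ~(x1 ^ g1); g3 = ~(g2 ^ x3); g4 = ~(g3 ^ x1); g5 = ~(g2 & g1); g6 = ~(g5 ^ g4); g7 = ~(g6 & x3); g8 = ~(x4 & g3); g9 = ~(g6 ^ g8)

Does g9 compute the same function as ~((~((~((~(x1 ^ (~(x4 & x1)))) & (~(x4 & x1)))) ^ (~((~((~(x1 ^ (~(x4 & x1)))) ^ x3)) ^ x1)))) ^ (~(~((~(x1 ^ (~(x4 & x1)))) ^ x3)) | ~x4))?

g1 = ~(x4 & x1)
g2 = ~(x1 ^ g1) = ~(x1 ^ (~(x4 & x1)))
g3 = ~(g2 ^ x3) = ~((~(x1 ^ (~(x4 & x1)))) ^ x3)
g4 = ~(g3 ^ x1) = ~((~((~(x1 ^ (~(x4 & x1)))) ^ x3)) ^ x1)
g5 = ~(g2 & g1) = ~((~(x1 ^ (~(x4 & x1)))) & (~(x4 & x1)))
g6 = ~(g5 ^ g4) = ~((~((~(x1 ^ (~(x4 & x1)))) & (~(x4 & x1)))) ^ (~((~((~(x1 ^ (~(x4 & x1)))) ^ x3)) ^ x1)))
g8 = ~(x4 & g3) = ~(x4 & (~((~(x1 ^ (~(x4 & x1)))) ^ x3)))
g9 = ~(g6 ^ g8) = ~((~((~((~(x1 ^ (~(x4 & x1)))) & (~(x4 & x1)))) ^ (~((~((~(x1 ^ (~(x4 & x1)))) ^ x3)) ^ x1)))) ^ (~(x4 & (~((~(x1 ^ (~(x4 & x1)))) ^ x3)))))
At x1=0, x2=0, x3=0, x4=0: circuit gives 0, formula gives 0.
At x1=0, x2=0, x3=0, x4=1: circuit gives 1, formula gives 1.
Agrees on all 16 inputs.

Yes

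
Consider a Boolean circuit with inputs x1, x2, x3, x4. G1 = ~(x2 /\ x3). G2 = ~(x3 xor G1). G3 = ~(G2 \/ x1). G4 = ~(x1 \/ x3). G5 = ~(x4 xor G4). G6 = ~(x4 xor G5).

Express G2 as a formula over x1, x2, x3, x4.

~(x3 xor (~(x2 /\ x3)))

G1 = ~(x2 /\ x3)
G2 = ~(x3 xor G1) = ~(x3 xor (~(x2 /\ x3)))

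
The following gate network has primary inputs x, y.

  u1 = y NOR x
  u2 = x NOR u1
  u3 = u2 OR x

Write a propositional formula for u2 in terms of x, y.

x NOR (y NOR x)

u1 = y NOR x
u2 = x NOR u1 = x NOR (y NOR x)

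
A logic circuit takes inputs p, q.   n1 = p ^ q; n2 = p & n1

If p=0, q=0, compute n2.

0

n1 = 0 ^ 0 = 0
n2 = 0 & 0 = 0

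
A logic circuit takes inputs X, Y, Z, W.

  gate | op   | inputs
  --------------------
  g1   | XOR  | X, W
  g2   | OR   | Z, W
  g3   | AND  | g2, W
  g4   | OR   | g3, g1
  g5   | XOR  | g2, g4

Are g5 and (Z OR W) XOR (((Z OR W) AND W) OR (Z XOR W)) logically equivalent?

g1 = X XOR W
g2 = Z OR W
g3 = g2 AND W = (Z OR W) AND W
g4 = g3 OR g1 = ((Z OR W) AND W) OR (X XOR W)
g5 = g2 XOR g4 = (Z OR W) XOR (((Z OR W) AND W) OR (X XOR W))
At X=0, Y=0, Z=1, W=0: circuit gives 1, formula gives 0.

No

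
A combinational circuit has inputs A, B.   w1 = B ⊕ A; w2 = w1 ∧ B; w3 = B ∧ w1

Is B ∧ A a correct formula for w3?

No

w1 = B ⊕ A
w3 = B ∧ w1 = B ∧ (B ⊕ A)
At A=0, B=1: circuit gives 1, formula gives 0.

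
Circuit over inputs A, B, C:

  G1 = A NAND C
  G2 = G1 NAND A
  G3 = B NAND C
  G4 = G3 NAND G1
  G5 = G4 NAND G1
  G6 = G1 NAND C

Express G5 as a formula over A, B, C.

((B NAND C) NAND (A NAND C)) NAND (A NAND C)

G1 = A NAND C
G3 = B NAND C
G4 = G3 NAND G1 = (B NAND C) NAND (A NAND C)
G5 = G4 NAND G1 = ((B NAND C) NAND (A NAND C)) NAND (A NAND C)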